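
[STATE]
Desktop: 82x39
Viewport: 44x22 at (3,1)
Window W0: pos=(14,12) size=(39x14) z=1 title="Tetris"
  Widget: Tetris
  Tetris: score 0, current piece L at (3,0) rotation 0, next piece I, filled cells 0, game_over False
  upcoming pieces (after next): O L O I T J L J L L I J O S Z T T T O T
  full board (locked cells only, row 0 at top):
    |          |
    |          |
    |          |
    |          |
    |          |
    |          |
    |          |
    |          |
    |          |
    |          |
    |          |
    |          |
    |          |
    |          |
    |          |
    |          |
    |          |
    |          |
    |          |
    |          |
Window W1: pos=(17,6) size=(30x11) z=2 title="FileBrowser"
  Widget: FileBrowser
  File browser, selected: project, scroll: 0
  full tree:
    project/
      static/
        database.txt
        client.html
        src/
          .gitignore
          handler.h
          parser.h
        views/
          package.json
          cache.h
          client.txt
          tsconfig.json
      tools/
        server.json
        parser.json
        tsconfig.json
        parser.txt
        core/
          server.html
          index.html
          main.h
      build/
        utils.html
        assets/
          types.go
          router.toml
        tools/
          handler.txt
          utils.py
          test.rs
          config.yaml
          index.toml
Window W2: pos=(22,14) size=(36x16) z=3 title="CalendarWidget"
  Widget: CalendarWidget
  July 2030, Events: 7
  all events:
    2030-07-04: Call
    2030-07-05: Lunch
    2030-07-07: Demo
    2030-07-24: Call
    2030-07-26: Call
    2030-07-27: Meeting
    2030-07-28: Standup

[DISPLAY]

                                            
                                            
                                            
                                            
                                            
              ┏━━━━━━━━━━━━━━━━━━━━━━━━━━━━┓
              ┃ FileBrowser                ┃
              ┠────────────────────────────┨
              ┃> [-] project/              ┃
              ┃    [+] static/             ┃
              ┃    [+] tools/              ┃
           ┏━━┃    [+] build/              ┃
           ┃ T┃                            ┃
           ┠──┃    ┏━━━━━━━━━━━━━━━━━━━━━━━━
           ┃  ┃    ┃ CalendarWidget         
           ┃  ┗━━━━┠────────────────────────
           ┃       ┃            July 2030   
           ┃       ┃Mo Tu We Th Fr Sa Su    
           ┃       ┃ 1  2  3  4*  5*  6  7* 
           ┃       ┃ 8  9 10 11 12 13 14    
           ┃       ┃15 16 17 18 19 20 21    
           ┃       ┃22 23 24* 25 26* 27* 28*


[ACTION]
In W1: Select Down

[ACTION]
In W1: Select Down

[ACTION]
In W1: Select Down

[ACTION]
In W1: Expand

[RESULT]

                                            
                                            
                                            
                                            
                                            
              ┏━━━━━━━━━━━━━━━━━━━━━━━━━━━━┓
              ┃ FileBrowser                ┃
              ┠────────────────────────────┨
              ┃  [-] project/              ┃
              ┃    [+] static/             ┃
              ┃    [+] tools/              ┃
           ┏━━┃  > [-] build/              ┃
           ┃ T┃      utils.html            ┃
           ┠──┃    ┏━━━━━━━━━━━━━━━━━━━━━━━━
           ┃  ┃    ┃ CalendarWidget         
           ┃  ┗━━━━┠────────────────────────
           ┃       ┃            July 2030   
           ┃       ┃Mo Tu We Th Fr Sa Su    
           ┃       ┃ 1  2  3  4*  5*  6  7* 
           ┃       ┃ 8  9 10 11 12 13 14    
           ┃       ┃15 16 17 18 19 20 21    
           ┃       ┃22 23 24* 25 26* 27* 28*


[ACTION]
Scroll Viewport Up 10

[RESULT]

                                            
                                            
                                            
                                            
                                            
                                            
              ┏━━━━━━━━━━━━━━━━━━━━━━━━━━━━┓
              ┃ FileBrowser                ┃
              ┠────────────────────────────┨
              ┃  [-] project/              ┃
              ┃    [+] static/             ┃
              ┃    [+] tools/              ┃
           ┏━━┃  > [-] build/              ┃
           ┃ T┃      utils.html            ┃
           ┠──┃    ┏━━━━━━━━━━━━━━━━━━━━━━━━
           ┃  ┃    ┃ CalendarWidget         
           ┃  ┗━━━━┠────────────────────────
           ┃       ┃            July 2030   
           ┃       ┃Mo Tu We Th Fr Sa Su    
           ┃       ┃ 1  2  3  4*  5*  6  7* 
           ┃       ┃ 8  9 10 11 12 13 14    
           ┃       ┃15 16 17 18 19 20 21    


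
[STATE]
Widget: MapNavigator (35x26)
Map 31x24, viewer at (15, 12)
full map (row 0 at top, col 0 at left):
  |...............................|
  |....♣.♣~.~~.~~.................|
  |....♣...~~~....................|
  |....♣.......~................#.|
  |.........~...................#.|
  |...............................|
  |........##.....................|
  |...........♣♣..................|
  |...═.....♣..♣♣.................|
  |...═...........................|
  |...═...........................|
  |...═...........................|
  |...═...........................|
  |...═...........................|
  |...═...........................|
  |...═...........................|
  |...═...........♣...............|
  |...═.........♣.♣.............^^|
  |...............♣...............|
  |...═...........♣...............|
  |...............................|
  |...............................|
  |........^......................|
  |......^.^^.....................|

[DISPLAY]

                                   
  ...............................  
  ....♣.♣~.~~.~~.................  
  ....♣...~~~....................  
  ....♣.......~................#.  
  .........~...................#.  
  ...............................  
  ........##.....................  
  ...........♣♣..................  
  ...═.....♣..♣♣.................  
  ...═...........................  
  ...═...........................  
  ...═...........................  
  ...═...........@...............  
  ...═...........................  
  ...═...........................  
  ...═...........................  
  ...═...........♣...............  
  ...═.........♣.♣.............^^  
  ...............♣...............  
  ...═...........♣...............  
  ...............................  
  ...............................  
  ........^......................  
  ......^.^^.....................  
                                   


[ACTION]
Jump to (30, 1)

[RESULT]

                                   
                                   
                                   
                                   
                                   
                                   
                                   
                                   
                                   
                                   
                                   
                                   
..................                 
~................@                 
..................                 
................#.                 
................#.                 
..................                 
..................                 
..................                 
♣.................                 
..................                 
..................                 
..................                 
..................                 
..................                 


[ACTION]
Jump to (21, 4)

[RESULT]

                                   
                                   
                                   
                                   
                                   
                                   
                                   
                                   
                                   
...........................        
♣.♣~.~~.~~.................        
♣...~~~....................        
♣.......~................#.        
.....~...........@.......#.        
...........................        
....##.....................        
.......♣♣..................        
.....♣..♣♣.................        
...........................        
...........................        
...........................        
...........................        
...........................        
...........................        
...........................        
...........♣...............        


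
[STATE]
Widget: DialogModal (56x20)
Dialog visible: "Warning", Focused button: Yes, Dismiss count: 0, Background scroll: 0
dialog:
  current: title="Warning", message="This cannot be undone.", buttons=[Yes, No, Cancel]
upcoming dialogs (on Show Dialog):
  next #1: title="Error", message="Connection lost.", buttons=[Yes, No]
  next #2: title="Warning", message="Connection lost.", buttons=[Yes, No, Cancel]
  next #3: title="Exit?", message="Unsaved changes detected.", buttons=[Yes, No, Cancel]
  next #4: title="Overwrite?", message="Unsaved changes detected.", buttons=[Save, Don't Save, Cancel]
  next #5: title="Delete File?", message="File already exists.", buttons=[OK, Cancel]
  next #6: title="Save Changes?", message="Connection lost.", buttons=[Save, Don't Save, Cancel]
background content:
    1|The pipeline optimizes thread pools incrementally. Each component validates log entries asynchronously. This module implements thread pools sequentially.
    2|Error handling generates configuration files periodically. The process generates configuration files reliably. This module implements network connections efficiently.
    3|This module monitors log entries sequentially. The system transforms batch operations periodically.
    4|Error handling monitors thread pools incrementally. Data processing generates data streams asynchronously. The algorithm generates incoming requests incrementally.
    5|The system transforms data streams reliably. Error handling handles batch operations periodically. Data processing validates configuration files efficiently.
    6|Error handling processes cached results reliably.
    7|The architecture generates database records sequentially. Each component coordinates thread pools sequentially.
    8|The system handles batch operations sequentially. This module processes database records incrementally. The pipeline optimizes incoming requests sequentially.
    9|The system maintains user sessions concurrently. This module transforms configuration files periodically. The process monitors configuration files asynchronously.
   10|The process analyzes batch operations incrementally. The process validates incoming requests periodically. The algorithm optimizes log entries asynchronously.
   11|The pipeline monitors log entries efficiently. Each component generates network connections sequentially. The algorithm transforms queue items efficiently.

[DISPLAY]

The pipeline optimizes thread pools incrementally. Each 
Error handling generates configuration files periodicall
This module monitors log entries sequentially. The syste
Error handling monitors thread pools incrementally. Data
The system transforms data streams reliably. Error handl
Error handling processes cached results reliably.       
The architecture generates database records sequentially
The system hand┌────────────────────────┐ntially. This m
The system main│        Warning         │rently. This mo
The process ana│ This cannot be undone. │rementally. The
The pipeline mo│  [Yes]  No   Cancel    │ntly. Each comp
               └────────────────────────┘               
                                                        
                                                        
                                                        
                                                        
                                                        
                                                        
                                                        
                                                        


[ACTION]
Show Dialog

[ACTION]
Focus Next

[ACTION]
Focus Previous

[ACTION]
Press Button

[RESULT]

The pipeline optimizes thread pools incrementally. Each 
Error handling generates configuration files periodicall
This module monitors log entries sequentially. The syste
Error handling monitors thread pools incrementally. Data
The system transforms data streams reliably. Error handl
Error handling processes cached results reliably.       
The architecture generates database records sequentially
The system handles batch operations sequentially. This m
The system maintains user sessions concurrently. This mo
The process analyzes batch operations incrementally. The
The pipeline monitors log entries efficiently. Each comp
                                                        
                                                        
                                                        
                                                        
                                                        
                                                        
                                                        
                                                        
                                                        


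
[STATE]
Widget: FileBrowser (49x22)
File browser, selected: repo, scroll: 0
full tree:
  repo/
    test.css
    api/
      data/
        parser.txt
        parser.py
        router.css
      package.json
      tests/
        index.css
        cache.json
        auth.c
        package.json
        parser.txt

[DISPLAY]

> [-] repo/                                      
    test.css                                     
    [+] api/                                     
                                                 
                                                 
                                                 
                                                 
                                                 
                                                 
                                                 
                                                 
                                                 
                                                 
                                                 
                                                 
                                                 
                                                 
                                                 
                                                 
                                                 
                                                 
                                                 


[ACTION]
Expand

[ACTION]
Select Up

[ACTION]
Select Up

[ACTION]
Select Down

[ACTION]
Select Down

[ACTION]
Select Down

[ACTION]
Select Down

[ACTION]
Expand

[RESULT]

  [-] repo/                                      
    test.css                                     
  > [-] api/                                     
      [+] data/                                  
      package.json                               
      [+] tests/                                 
                                                 
                                                 
                                                 
                                                 
                                                 
                                                 
                                                 
                                                 
                                                 
                                                 
                                                 
                                                 
                                                 
                                                 
                                                 
                                                 


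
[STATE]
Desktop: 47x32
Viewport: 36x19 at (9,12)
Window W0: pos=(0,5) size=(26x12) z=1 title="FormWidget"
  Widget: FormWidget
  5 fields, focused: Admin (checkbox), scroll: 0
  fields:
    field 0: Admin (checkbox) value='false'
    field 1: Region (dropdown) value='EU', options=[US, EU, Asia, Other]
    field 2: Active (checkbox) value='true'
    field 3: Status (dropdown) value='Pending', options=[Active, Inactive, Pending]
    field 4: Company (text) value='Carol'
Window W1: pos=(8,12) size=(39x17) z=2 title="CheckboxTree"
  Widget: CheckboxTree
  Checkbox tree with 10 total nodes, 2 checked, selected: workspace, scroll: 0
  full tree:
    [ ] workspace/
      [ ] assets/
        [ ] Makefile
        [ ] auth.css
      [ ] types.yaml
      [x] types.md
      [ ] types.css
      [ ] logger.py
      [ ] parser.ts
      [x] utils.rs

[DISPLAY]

━━━━━━━━━━━━━━━━━━━━━━━━━━━━━━━━━━━━
 CheckboxTree                       
────────────────────────────────────
>[-] workspace/                     
   [ ] assets/                      
     [ ] Makefile                   
     [ ] auth.css                   
   [ ] types.yaml                   
   [x] types.md                     
   [ ] types.css                    
   [ ] logger.py                    
   [ ] parser.ts                    
   [x] utils.rs                     
                                    
                                    
                                    
━━━━━━━━━━━━━━━━━━━━━━━━━━━━━━━━━━━━
                                    
                                    


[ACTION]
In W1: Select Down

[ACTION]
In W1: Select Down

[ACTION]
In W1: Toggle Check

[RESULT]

━━━━━━━━━━━━━━━━━━━━━━━━━━━━━━━━━━━━
 CheckboxTree                       
────────────────────────────────────
 [-] workspace/                     
   [-] assets/                      
>    [x] Makefile                   
     [ ] auth.css                   
   [ ] types.yaml                   
   [x] types.md                     
   [ ] types.css                    
   [ ] logger.py                    
   [ ] parser.ts                    
   [x] utils.rs                     
                                    
                                    
                                    
━━━━━━━━━━━━━━━━━━━━━━━━━━━━━━━━━━━━
                                    
                                    


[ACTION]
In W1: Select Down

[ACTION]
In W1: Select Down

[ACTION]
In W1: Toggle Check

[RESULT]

━━━━━━━━━━━━━━━━━━━━━━━━━━━━━━━━━━━━
 CheckboxTree                       
────────────────────────────────────
 [-] workspace/                     
   [-] assets/                      
     [x] Makefile                   
     [ ] auth.css                   
>  [x] types.yaml                   
   [x] types.md                     
   [ ] types.css                    
   [ ] logger.py                    
   [ ] parser.ts                    
   [x] utils.rs                     
                                    
                                    
                                    
━━━━━━━━━━━━━━━━━━━━━━━━━━━━━━━━━━━━
                                    
                                    


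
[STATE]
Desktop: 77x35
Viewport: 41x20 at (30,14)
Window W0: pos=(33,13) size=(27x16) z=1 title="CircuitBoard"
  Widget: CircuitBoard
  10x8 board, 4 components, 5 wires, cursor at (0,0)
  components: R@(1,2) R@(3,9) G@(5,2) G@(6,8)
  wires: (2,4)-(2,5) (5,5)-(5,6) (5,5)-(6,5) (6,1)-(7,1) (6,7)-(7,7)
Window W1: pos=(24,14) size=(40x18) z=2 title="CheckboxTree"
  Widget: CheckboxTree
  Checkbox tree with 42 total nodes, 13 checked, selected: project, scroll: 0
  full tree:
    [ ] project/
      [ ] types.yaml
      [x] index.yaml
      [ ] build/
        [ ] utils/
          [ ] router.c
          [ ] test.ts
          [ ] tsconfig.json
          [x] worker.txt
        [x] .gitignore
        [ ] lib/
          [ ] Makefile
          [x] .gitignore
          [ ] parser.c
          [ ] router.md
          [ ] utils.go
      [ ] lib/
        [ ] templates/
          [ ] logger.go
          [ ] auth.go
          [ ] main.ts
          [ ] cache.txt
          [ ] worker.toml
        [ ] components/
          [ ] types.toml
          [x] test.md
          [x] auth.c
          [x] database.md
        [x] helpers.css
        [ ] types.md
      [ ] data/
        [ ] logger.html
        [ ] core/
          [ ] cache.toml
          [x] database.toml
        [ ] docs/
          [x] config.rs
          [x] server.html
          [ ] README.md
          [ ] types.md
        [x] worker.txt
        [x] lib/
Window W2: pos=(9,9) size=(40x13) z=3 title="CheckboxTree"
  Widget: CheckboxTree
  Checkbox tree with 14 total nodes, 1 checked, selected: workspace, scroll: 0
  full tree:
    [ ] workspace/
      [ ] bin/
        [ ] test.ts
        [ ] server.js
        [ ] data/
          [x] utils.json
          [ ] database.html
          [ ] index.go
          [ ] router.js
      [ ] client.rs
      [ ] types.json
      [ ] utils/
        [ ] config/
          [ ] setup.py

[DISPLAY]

                  ┃━━━━━━━━━━━━━━┓       
                  ┃              ┃       
                  ┃──────────────┨       
n                 ┃              ┃       
html              ┃              ┃       
                  ┃              ┃       
                  ┃              ┃       
━━━━━━━━━━━━━━━━━━┛              ┃       
  [ ] router.c                   ┃       
  [ ] test.ts                    ┃       
  [ ] tsconfig.json              ┃       
  [x] worker.txt                 ┃       
[x] .gitignore                   ┃       
[-] lib/                         ┃       
  [ ] Makefile                   ┃       
  [x] .gitignore                 ┃       
  [ ] parser.c                   ┃       
━━━━━━━━━━━━━━━━━━━━━━━━━━━━━━━━━┛       
                                         
                                         


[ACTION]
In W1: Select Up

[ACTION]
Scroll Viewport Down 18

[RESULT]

                  ┃              ┃       
                  ┃──────────────┨       
n                 ┃              ┃       
html              ┃              ┃       
                  ┃              ┃       
                  ┃              ┃       
━━━━━━━━━━━━━━━━━━┛              ┃       
  [ ] router.c                   ┃       
  [ ] test.ts                    ┃       
  [ ] tsconfig.json              ┃       
  [x] worker.txt                 ┃       
[x] .gitignore                   ┃       
[-] lib/                         ┃       
  [ ] Makefile                   ┃       
  [x] .gitignore                 ┃       
  [ ] parser.c                   ┃       
━━━━━━━━━━━━━━━━━━━━━━━━━━━━━━━━━┛       
                                         
                                         
                                         


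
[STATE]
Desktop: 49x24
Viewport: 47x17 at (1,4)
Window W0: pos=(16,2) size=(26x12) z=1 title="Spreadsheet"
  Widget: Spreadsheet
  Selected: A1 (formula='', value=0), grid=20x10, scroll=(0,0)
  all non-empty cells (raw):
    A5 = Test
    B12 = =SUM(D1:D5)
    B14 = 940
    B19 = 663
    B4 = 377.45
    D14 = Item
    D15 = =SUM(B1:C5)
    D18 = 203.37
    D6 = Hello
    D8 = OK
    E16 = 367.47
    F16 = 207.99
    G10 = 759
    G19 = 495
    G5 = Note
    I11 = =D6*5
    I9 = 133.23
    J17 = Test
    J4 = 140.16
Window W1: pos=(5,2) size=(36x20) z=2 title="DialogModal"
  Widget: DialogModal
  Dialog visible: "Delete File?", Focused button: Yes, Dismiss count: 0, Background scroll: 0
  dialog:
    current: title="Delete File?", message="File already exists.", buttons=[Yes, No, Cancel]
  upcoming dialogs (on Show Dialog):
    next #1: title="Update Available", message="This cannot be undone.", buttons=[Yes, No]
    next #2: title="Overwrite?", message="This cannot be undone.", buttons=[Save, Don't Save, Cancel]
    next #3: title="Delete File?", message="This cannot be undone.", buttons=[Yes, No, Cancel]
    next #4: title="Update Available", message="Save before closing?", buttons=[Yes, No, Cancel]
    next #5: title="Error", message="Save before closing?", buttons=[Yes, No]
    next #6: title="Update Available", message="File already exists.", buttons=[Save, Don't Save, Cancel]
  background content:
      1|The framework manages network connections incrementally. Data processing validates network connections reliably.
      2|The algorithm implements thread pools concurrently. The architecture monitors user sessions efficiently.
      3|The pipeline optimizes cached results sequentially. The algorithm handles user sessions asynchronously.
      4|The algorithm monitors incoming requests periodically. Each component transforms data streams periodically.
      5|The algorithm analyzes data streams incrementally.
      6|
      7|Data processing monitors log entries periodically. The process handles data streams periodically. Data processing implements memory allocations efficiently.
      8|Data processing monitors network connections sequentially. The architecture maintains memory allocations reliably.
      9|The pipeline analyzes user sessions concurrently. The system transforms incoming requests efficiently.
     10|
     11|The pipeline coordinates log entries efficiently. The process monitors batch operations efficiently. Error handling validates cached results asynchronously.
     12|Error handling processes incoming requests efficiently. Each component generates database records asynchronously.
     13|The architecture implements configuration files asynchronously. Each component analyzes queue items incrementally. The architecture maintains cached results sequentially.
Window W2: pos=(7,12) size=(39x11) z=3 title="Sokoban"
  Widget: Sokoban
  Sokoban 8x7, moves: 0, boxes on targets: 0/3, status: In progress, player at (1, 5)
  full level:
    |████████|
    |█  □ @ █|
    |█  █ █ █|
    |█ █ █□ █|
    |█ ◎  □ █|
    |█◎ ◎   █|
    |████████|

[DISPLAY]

    ┠──────────────────────────────────┨┨      
    ┃The framework manages network conn┃┃      
    ┃The algorithm implements thread po┃┃      
    ┃The pipeline optimizes cached resu┃┃      
    ┃The algorithm monitors incoming re┃┃      
    ┃The algorithm analyzes data stream┃┃      
    ┃     ┌──────────────────────┐     ┃┃      
    ┃Data │     Delete File?     │entri┃┃      
    ┃D┏━━━━━━━━━━━━━━━━━━━━━━━━━━━━━━━━━━━━━┓  
    ┃T┃ Sokoban                             ┃  
    ┃ ┠─────────────────────────────────────┨  
    ┃T┃████████                             ┃  
    ┃E┃█  □ @ █                             ┃  
    ┃T┃█  █ █ █                             ┃  
    ┃ ┃█ █ █□ █                             ┃  
    ┃ ┃█ ◎  □ █                             ┃  
    ┃ ┃█◎ ◎   █                             ┃  


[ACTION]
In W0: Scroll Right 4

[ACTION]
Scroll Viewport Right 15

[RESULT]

   ┠──────────────────────────────────┨┨       
   ┃The framework manages network conn┃┃       
   ┃The algorithm implements thread po┃┃       
   ┃The pipeline optimizes cached resu┃┃       
   ┃The algorithm monitors incoming re┃┃       
   ┃The algorithm analyzes data stream┃┃       
   ┃     ┌──────────────────────┐     ┃┃       
   ┃Data │     Delete File?     │entri┃┃       
   ┃D┏━━━━━━━━━━━━━━━━━━━━━━━━━━━━━━━━━━━━━┓   
   ┃T┃ Sokoban                             ┃   
   ┃ ┠─────────────────────────────────────┨   
   ┃T┃████████                             ┃   
   ┃E┃█  □ @ █                             ┃   
   ┃T┃█  █ █ █                             ┃   
   ┃ ┃█ █ █□ █                             ┃   
   ┃ ┃█ ◎  □ █                             ┃   
   ┃ ┃█◎ ◎   █                             ┃   


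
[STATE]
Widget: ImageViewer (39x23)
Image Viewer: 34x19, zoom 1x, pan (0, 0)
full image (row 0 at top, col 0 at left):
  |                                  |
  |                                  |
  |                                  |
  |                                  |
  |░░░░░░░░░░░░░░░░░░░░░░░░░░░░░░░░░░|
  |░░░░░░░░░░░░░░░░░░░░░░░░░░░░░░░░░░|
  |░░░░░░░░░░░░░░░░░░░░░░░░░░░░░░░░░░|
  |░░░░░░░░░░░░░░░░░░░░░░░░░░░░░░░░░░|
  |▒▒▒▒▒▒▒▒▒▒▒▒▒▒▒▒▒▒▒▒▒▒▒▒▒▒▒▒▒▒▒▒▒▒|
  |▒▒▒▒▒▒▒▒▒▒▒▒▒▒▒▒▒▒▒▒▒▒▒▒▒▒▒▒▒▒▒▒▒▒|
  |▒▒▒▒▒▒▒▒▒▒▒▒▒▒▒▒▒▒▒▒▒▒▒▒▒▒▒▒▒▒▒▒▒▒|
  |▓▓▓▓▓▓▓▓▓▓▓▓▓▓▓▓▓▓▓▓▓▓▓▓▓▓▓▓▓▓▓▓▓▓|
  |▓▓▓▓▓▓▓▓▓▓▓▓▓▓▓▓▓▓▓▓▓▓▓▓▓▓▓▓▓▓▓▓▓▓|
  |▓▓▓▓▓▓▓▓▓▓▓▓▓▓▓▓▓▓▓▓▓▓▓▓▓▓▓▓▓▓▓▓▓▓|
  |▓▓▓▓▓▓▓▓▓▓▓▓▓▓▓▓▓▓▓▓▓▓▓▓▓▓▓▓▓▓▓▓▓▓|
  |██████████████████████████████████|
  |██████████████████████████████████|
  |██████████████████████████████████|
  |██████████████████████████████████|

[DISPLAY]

                                       
                                       
                                       
                                       
░░░░░░░░░░░░░░░░░░░░░░░░░░░░░░░░░░     
░░░░░░░░░░░░░░░░░░░░░░░░░░░░░░░░░░     
░░░░░░░░░░░░░░░░░░░░░░░░░░░░░░░░░░     
░░░░░░░░░░░░░░░░░░░░░░░░░░░░░░░░░░     
▒▒▒▒▒▒▒▒▒▒▒▒▒▒▒▒▒▒▒▒▒▒▒▒▒▒▒▒▒▒▒▒▒▒     
▒▒▒▒▒▒▒▒▒▒▒▒▒▒▒▒▒▒▒▒▒▒▒▒▒▒▒▒▒▒▒▒▒▒     
▒▒▒▒▒▒▒▒▒▒▒▒▒▒▒▒▒▒▒▒▒▒▒▒▒▒▒▒▒▒▒▒▒▒     
▓▓▓▓▓▓▓▓▓▓▓▓▓▓▓▓▓▓▓▓▓▓▓▓▓▓▓▓▓▓▓▓▓▓     
▓▓▓▓▓▓▓▓▓▓▓▓▓▓▓▓▓▓▓▓▓▓▓▓▓▓▓▓▓▓▓▓▓▓     
▓▓▓▓▓▓▓▓▓▓▓▓▓▓▓▓▓▓▓▓▓▓▓▓▓▓▓▓▓▓▓▓▓▓     
▓▓▓▓▓▓▓▓▓▓▓▓▓▓▓▓▓▓▓▓▓▓▓▓▓▓▓▓▓▓▓▓▓▓     
██████████████████████████████████     
██████████████████████████████████     
██████████████████████████████████     
██████████████████████████████████     
                                       
                                       
                                       
                                       


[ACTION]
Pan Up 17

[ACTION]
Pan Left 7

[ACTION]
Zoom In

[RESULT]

                                       
                                       
                                       
                                       
                                       
                                       
                                       
                                       
░░░░░░░░░░░░░░░░░░░░░░░░░░░░░░░░░░░░░░░
░░░░░░░░░░░░░░░░░░░░░░░░░░░░░░░░░░░░░░░
░░░░░░░░░░░░░░░░░░░░░░░░░░░░░░░░░░░░░░░
░░░░░░░░░░░░░░░░░░░░░░░░░░░░░░░░░░░░░░░
░░░░░░░░░░░░░░░░░░░░░░░░░░░░░░░░░░░░░░░
░░░░░░░░░░░░░░░░░░░░░░░░░░░░░░░░░░░░░░░
░░░░░░░░░░░░░░░░░░░░░░░░░░░░░░░░░░░░░░░
░░░░░░░░░░░░░░░░░░░░░░░░░░░░░░░░░░░░░░░
▒▒▒▒▒▒▒▒▒▒▒▒▒▒▒▒▒▒▒▒▒▒▒▒▒▒▒▒▒▒▒▒▒▒▒▒▒▒▒
▒▒▒▒▒▒▒▒▒▒▒▒▒▒▒▒▒▒▒▒▒▒▒▒▒▒▒▒▒▒▒▒▒▒▒▒▒▒▒
▒▒▒▒▒▒▒▒▒▒▒▒▒▒▒▒▒▒▒▒▒▒▒▒▒▒▒▒▒▒▒▒▒▒▒▒▒▒▒
▒▒▒▒▒▒▒▒▒▒▒▒▒▒▒▒▒▒▒▒▒▒▒▒▒▒▒▒▒▒▒▒▒▒▒▒▒▒▒
▒▒▒▒▒▒▒▒▒▒▒▒▒▒▒▒▒▒▒▒▒▒▒▒▒▒▒▒▒▒▒▒▒▒▒▒▒▒▒
▒▒▒▒▒▒▒▒▒▒▒▒▒▒▒▒▒▒▒▒▒▒▒▒▒▒▒▒▒▒▒▒▒▒▒▒▒▒▒
▓▓▓▓▓▓▓▓▓▓▓▓▓▓▓▓▓▓▓▓▓▓▓▓▓▓▓▓▓▓▓▓▓▓▓▓▓▓▓


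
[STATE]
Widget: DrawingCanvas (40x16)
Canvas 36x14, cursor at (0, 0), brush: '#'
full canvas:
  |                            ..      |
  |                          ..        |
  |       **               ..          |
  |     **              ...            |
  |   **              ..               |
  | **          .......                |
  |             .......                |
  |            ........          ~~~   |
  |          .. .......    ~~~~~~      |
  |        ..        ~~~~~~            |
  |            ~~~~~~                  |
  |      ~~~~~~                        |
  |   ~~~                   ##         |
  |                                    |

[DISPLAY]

+                           ..          
                          ..            
       **               ..              
     **              ...                
   **              ..                   
 **          .......                    
             .......                    
            ........          ~~~       
          .. .......    ~~~~~~          
        ..        ~~~~~~                
            ~~~~~~                      
      ~~~~~~                            
   ~~~                   ##             
                                        
                                        
                                        


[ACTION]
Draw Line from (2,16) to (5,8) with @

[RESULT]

+                           ..          
                          ..            
       **      @@       ..              
     **     @@@      ...                
   **     @@       ..                   
 **     @@   .......                    
             .......                    
            ........          ~~~       
          .. .......    ~~~~~~          
        ..        ~~~~~~                
            ~~~~~~                      
      ~~~~~~                            
   ~~~                   ##             
                                        
                                        
                                        


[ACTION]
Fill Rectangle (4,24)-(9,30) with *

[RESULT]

+                           ..          
                          ..            
       **      @@       ..              
     **     @@@      ...                
   **     @@       ..   *******         
 **     @@   .......    *******         
             .......    *******         
            ........    *******~~       
          .. .......    *******         
        ..        ~~~~~~*******         
            ~~~~~~                      
      ~~~~~~                            
   ~~~                   ##             
                                        
                                        
                                        


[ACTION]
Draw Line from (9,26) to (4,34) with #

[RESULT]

+                           ..          
                          ..            
       **      @@       ..              
     **     @@@      ...                
   **     @@       ..   *******   #     
 **     @@   .......    ******* ##      
             .......    *******#        
            ........    *****##~~       
          .. .......    ***##**         
        ..        ~~~~~~**#****         
            ~~~~~~                      
      ~~~~~~                            
   ~~~                   ##             
                                        
                                        
                                        


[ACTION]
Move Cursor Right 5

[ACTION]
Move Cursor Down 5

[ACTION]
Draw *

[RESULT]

                            ..          
                          ..            
       **      @@       ..              
     **     @@@      ...                
   **     @@       ..   *******   #     
 **  *  @@   .......    ******* ##      
             .......    *******#        
            ........    *****##~~       
          .. .......    ***##**         
        ..        ~~~~~~**#****         
            ~~~~~~                      
      ~~~~~~                            
   ~~~                   ##             
                                        
                                        
                                        
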